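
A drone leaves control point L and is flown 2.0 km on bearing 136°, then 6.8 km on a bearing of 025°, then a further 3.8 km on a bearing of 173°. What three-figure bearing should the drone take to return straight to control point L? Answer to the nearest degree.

259°

Leg 1 (136°, 2.0 km): east 2.0 sin 136° = 1.39, north 2.0 cos 136° = -1.44
Leg 2 (025°, 6.8 km): east 6.8 sin 25° = 2.87, north 6.8 cos 25° = 6.16
Leg 3 (173°, 3.8 km): east 3.8 sin 173° = 0.46, north 3.8 cos 173° = -3.77
Net displacement: 4.73 east, 0.95 north. Direction back to start is (-4.73, -0.95): bearing = atan2(-4.73, -0.95) mod 360° = 258.61° ≈ 259°.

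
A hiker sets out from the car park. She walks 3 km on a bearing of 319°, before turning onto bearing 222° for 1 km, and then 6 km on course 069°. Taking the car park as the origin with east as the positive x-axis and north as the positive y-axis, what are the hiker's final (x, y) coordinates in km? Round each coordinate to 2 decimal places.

Leg 1 (319°, 3 km): east 3 sin 319° = -1.97, north 3 cos 319° = 2.26
Leg 2 (222°, 1 km): east 1 sin 222° = -0.67, north 1 cos 222° = -0.74
Leg 3 (069°, 6 km): east 6 sin 69° = 5.60, north 6 cos 69° = 2.15
Summing: 2.96 km east, 3.67 km north → (2.96, 3.67).

(2.96, 3.67)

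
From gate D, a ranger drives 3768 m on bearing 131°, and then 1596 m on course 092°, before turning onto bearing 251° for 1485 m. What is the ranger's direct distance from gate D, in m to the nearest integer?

Leg 1 (131°, 3768 m): east 3768 sin 131° = 2843.75, north 3768 cos 131° = -2472.03
Leg 2 (092°, 1596 m): east 1596 sin 92° = 1595.03, north 1596 cos 92° = -55.70
Leg 3 (251°, 1485 m): east 1485 sin 251° = -1404.10, north 1485 cos 251° = -483.47
Net: 3034.68 east, -3011.20 north. Distance = √((3034.68)² + (-3011.20)²) = 4275.113 m.

4275 m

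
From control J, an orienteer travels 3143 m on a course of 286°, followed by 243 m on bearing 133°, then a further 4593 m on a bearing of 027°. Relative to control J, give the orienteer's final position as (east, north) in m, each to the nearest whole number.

(-758, 4793)

Leg 1 (286°, 3143 m): east 3143 sin 286° = -3021.25, north 3143 cos 286° = 866.33
Leg 2 (133°, 243 m): east 243 sin 133° = 177.72, north 243 cos 133° = -165.73
Leg 3 (027°, 4593 m): east 4593 sin 27° = 2085.18, north 4593 cos 27° = 4092.39
Summing: -758.35 m east, 4793.00 m north → (-758, 4793).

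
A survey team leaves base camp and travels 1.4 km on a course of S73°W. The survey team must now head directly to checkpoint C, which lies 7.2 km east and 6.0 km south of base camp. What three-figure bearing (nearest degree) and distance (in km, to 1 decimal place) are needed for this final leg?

Leg 1 (S73°W, 1.4 km): east 1.4 sin 253° = -1.34, north 1.4 cos 253° = -0.41
Current position: (-1.34, -0.41). Target: (7.2, -6.0). Remaining: Δeast = 8.54, Δnorth = -5.59.
Bearing = atan2(8.54, -5.59) mod 360° = 123.21°; distance = √((8.54)² + (-5.59)²) = 10.206 km.

123°, 10.2 km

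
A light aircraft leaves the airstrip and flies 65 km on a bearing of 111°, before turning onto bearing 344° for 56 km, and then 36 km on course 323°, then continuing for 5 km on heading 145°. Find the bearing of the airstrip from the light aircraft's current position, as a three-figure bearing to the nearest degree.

206°

Leg 1 (111°, 65 km): east 65 sin 111° = 60.68, north 65 cos 111° = -23.29
Leg 2 (344°, 56 km): east 56 sin 344° = -15.44, north 56 cos 344° = 53.83
Leg 3 (323°, 36 km): east 36 sin 323° = -21.67, north 36 cos 323° = 28.75
Leg 4 (145°, 5 km): east 5 sin 145° = 2.87, north 5 cos 145° = -4.10
Net displacement: 26.45 east, 55.19 north. Direction back to start is (-26.45, -55.19): bearing = atan2(-26.45, -55.19) mod 360° = 205.61° ≈ 206°.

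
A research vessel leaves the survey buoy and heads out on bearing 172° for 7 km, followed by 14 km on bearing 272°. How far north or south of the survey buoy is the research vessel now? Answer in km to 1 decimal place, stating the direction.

Leg 1 (172°, 7 km): east 7 sin 172° = 0.97, north 7 cos 172° = -6.93
Leg 2 (272°, 14 km): east 14 sin 272° = -13.99, north 14 cos 272° = 0.49
Net north component: -6.44 km.

6.4 km south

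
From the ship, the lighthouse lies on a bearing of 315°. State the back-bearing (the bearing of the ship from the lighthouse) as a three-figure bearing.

135°

Back-bearing = 315° − 180° = 135°.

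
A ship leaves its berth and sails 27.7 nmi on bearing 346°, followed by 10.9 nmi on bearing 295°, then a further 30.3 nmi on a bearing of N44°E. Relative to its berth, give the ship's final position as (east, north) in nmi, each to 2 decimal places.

Leg 1 (346°, 27.7 nmi): east 27.7 sin 346° = -6.70, north 27.7 cos 346° = 26.88
Leg 2 (295°, 10.9 nmi): east 10.9 sin 295° = -9.88, north 10.9 cos 295° = 4.61
Leg 3 (N44°E, 30.3 nmi): east 30.3 sin 44° = 21.05, north 30.3 cos 44° = 21.80
Summing: 4.47 nmi east, 53.28 nmi north → (4.47, 53.28).

(4.47, 53.28)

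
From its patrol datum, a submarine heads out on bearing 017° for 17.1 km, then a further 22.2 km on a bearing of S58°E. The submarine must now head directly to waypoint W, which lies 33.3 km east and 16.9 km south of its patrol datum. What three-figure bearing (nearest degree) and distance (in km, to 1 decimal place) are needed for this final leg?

Leg 1 (017°, 17.1 km): east 17.1 sin 17° = 5.00, north 17.1 cos 17° = 16.35
Leg 2 (S58°E, 22.2 km): east 22.2 sin 122° = 18.83, north 22.2 cos 122° = -11.76
Current position: (23.83, 4.59). Target: (33.3, -16.9). Remaining: Δeast = 9.47, Δnorth = -21.49.
Bearing = atan2(9.47, -21.49) mod 360° = 156.21°; distance = √((9.47)² + (-21.49)²) = 23.484 km.

156°, 23.5 km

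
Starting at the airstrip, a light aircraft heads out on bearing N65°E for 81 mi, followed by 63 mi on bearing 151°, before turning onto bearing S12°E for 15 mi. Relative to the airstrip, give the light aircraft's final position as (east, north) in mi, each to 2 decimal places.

(107.07, -35.54)

Leg 1 (N65°E, 81 mi): east 81 sin 65° = 73.41, north 81 cos 65° = 34.23
Leg 2 (151°, 63 mi): east 63 sin 151° = 30.54, north 63 cos 151° = -55.10
Leg 3 (S12°E, 15 mi): east 15 sin 168° = 3.12, north 15 cos 168° = -14.67
Summing: 107.07 mi east, -35.54 mi north → (107.07, -35.54).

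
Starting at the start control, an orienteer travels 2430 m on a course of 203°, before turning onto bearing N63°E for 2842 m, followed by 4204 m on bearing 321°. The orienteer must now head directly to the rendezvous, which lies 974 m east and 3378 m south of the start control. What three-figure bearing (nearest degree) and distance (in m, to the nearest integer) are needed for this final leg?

160°, 6052 m

Leg 1 (203°, 2430 m): east 2430 sin 203° = -949.48, north 2430 cos 203° = -2236.83
Leg 2 (N63°E, 2842 m): east 2842 sin 63° = 2532.24, north 2842 cos 63° = 1290.24
Leg 3 (321°, 4204 m): east 4204 sin 321° = -2645.66, north 4204 cos 321° = 3267.12
Current position: (-1062.90, 2320.54). Target: (974, -3378). Remaining: Δeast = 2036.90, Δnorth = -5698.54.
Bearing = atan2(2036.90, -5698.54) mod 360° = 160.33°; distance = √((2036.90)² + (-5698.54)²) = 6051.634 m.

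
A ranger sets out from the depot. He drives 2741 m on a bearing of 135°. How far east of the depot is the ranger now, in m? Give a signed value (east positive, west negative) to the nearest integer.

Leg 1 (135°, 2741 m): east 2741 sin 135° = 1938.18, north 2741 cos 135° = -1938.18
Net east component: 1938.18 m.

1938 m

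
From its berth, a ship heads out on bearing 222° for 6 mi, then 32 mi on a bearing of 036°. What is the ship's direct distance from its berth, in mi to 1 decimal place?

Leg 1 (222°, 6 mi): east 6 sin 222° = -4.01, north 6 cos 222° = -4.46
Leg 2 (036°, 32 mi): east 32 sin 36° = 18.81, north 32 cos 36° = 25.89
Net: 14.79 east, 21.43 north. Distance = √((14.79)² + (21.43)²) = 26.040 mi.

26.0 mi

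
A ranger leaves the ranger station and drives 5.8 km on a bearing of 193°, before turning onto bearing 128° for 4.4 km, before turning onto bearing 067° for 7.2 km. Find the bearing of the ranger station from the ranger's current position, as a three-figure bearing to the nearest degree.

302°

Leg 1 (193°, 5.8 km): east 5.8 sin 193° = -1.30, north 5.8 cos 193° = -5.65
Leg 2 (128°, 4.4 km): east 4.4 sin 128° = 3.47, north 4.4 cos 128° = -2.71
Leg 3 (067°, 7.2 km): east 7.2 sin 67° = 6.63, north 7.2 cos 67° = 2.81
Net displacement: 8.79 east, -5.55 north. Direction back to start is (-8.79, 5.55): bearing = atan2(-8.79, 5.55) mod 360° = 302.25° ≈ 302°.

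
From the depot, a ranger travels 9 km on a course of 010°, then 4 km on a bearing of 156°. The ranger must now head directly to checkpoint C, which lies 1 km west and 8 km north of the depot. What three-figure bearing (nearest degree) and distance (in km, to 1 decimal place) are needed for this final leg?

304°, 5.0 km

Leg 1 (010°, 9 km): east 9 sin 10° = 1.56, north 9 cos 10° = 8.86
Leg 2 (156°, 4 km): east 4 sin 156° = 1.63, north 4 cos 156° = -3.65
Current position: (3.19, 5.21). Target: (-1, 8). Remaining: Δeast = -4.19, Δnorth = 2.79.
Bearing = atan2(-4.19, 2.79) mod 360° = 303.67°; distance = √((-4.19)² + (2.79)²) = 5.034 km.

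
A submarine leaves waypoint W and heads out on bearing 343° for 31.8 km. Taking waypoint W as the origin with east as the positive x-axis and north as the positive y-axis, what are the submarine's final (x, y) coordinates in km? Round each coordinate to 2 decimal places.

Leg 1 (343°, 31.8 km): east 31.8 sin 343° = -9.30, north 31.8 cos 343° = 30.41
Summing: -9.30 km east, 30.41 km north → (-9.30, 30.41).

(-9.30, 30.41)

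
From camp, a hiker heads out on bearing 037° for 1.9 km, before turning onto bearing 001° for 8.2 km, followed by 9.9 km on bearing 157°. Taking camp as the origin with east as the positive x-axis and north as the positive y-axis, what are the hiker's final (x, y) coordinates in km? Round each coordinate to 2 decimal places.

Leg 1 (037°, 1.9 km): east 1.9 sin 37° = 1.14, north 1.9 cos 37° = 1.52
Leg 2 (001°, 8.2 km): east 8.2 sin 1° = 0.14, north 8.2 cos 1° = 8.20
Leg 3 (157°, 9.9 km): east 9.9 sin 157° = 3.87, north 9.9 cos 157° = -9.11
Summing: 5.15 km east, 0.60 km north → (5.15, 0.60).

(5.15, 0.60)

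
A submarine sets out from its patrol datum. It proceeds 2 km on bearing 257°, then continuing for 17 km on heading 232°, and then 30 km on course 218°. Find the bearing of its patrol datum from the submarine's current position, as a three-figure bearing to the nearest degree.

044°

Leg 1 (257°, 2 km): east 2 sin 257° = -1.95, north 2 cos 257° = -0.45
Leg 2 (232°, 17 km): east 17 sin 232° = -13.40, north 17 cos 232° = -10.47
Leg 3 (218°, 30 km): east 30 sin 218° = -18.47, north 30 cos 218° = -23.64
Net displacement: -33.81 east, -34.56 north. Direction back to start is (33.81, 34.56): bearing = atan2(33.81, 34.56) mod 360° = 44.38° ≈ 044°.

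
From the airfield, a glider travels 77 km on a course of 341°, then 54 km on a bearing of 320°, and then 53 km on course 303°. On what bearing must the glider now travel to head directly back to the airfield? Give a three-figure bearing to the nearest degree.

Leg 1 (341°, 77 km): east 77 sin 341° = -25.07, north 77 cos 341° = 72.80
Leg 2 (320°, 54 km): east 54 sin 320° = -34.71, north 54 cos 320° = 41.37
Leg 3 (303°, 53 km): east 53 sin 303° = -44.45, north 53 cos 303° = 28.87
Net displacement: -104.23 east, 143.04 north. Direction back to start is (104.23, -143.04): bearing = atan2(104.23, -143.04) mod 360° = 143.92° ≈ 144°.

144°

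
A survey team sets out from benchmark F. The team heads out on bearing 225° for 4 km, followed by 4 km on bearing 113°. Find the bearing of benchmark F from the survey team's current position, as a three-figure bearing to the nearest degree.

349°

Leg 1 (225°, 4 km): east 4 sin 225° = -2.83, north 4 cos 225° = -2.83
Leg 2 (113°, 4 km): east 4 sin 113° = 3.68, north 4 cos 113° = -1.56
Net displacement: 0.85 east, -4.39 north. Direction back to start is (-0.85, 4.39): bearing = atan2(-0.85, 4.39) mod 360° = 349.00° ≈ 349°.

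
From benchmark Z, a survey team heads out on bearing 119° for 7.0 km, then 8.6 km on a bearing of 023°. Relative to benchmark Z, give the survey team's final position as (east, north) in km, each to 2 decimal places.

(9.48, 4.52)

Leg 1 (119°, 7.0 km): east 7.0 sin 119° = 6.12, north 7.0 cos 119° = -3.39
Leg 2 (023°, 8.6 km): east 8.6 sin 23° = 3.36, north 8.6 cos 23° = 7.92
Summing: 9.48 km east, 4.52 km north → (9.48, 4.52).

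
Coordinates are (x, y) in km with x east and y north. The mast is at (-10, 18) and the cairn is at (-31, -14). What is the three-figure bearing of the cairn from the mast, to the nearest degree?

213°

Δeast = -31 − -10 = -21.00; Δnorth = -14 − 18 = -32.00.
Bearing = atan2(Δeast, Δnorth) mod 360° = 213.27° ≈ 213°.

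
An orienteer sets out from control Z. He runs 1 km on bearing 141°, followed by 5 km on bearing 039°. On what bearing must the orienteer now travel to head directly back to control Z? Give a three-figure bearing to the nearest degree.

Leg 1 (141°, 1 km): east 1 sin 141° = 0.63, north 1 cos 141° = -0.78
Leg 2 (039°, 5 km): east 5 sin 39° = 3.15, north 5 cos 39° = 3.89
Net displacement: 3.78 east, 3.11 north. Direction back to start is (-3.78, -3.11): bearing = atan2(-3.78, -3.11) mod 360° = 230.54° ≈ 231°.

231°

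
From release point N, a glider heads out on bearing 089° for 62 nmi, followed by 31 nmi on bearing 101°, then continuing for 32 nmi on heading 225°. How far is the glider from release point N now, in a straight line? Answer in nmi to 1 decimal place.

Leg 1 (089°, 62 nmi): east 62 sin 89° = 61.99, north 62 cos 89° = 1.08
Leg 2 (101°, 31 nmi): east 31 sin 101° = 30.43, north 31 cos 101° = -5.92
Leg 3 (225°, 32 nmi): east 32 sin 225° = -22.63, north 32 cos 225° = -22.63
Net: 69.79 east, -27.46 north. Distance = √((69.79)² + (-27.46)²) = 75.001 nmi.

75.0 nmi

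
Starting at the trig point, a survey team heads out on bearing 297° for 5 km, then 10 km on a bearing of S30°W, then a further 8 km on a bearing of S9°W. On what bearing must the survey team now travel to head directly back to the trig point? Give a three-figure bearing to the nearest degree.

Leg 1 (297°, 5 km): east 5 sin 297° = -4.46, north 5 cos 297° = 2.27
Leg 2 (S30°W, 10 km): east 10 sin 210° = -5.00, north 10 cos 210° = -8.66
Leg 3 (S9°W, 8 km): east 8 sin 189° = -1.25, north 8 cos 189° = -7.90
Net displacement: -10.71 east, -14.29 north. Direction back to start is (10.71, 14.29): bearing = atan2(10.71, 14.29) mod 360° = 36.84° ≈ 037°.

037°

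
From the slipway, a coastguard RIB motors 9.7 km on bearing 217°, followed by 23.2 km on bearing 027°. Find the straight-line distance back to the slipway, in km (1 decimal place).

13.8 km

Leg 1 (217°, 9.7 km): east 9.7 sin 217° = -5.84, north 9.7 cos 217° = -7.75
Leg 2 (027°, 23.2 km): east 23.2 sin 27° = 10.53, north 23.2 cos 27° = 20.67
Net: 4.69 east, 12.92 north. Distance = √((4.69)² + (12.92)²) = 13.751 km.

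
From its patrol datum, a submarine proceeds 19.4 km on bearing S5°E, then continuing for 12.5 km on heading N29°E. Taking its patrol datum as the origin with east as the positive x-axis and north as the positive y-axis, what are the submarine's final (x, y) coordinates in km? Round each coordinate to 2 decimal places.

(7.75, -8.39)

Leg 1 (S5°E, 19.4 km): east 19.4 sin 175° = 1.69, north 19.4 cos 175° = -19.33
Leg 2 (N29°E, 12.5 km): east 12.5 sin 29° = 6.06, north 12.5 cos 29° = 10.93
Summing: 7.75 km east, -8.39 km north → (7.75, -8.39).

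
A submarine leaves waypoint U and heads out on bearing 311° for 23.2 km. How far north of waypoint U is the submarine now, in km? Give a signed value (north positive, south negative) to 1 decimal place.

Leg 1 (311°, 23.2 km): east 23.2 sin 311° = -17.51, north 23.2 cos 311° = 15.22
Net north component: 15.22 km.

15.2 km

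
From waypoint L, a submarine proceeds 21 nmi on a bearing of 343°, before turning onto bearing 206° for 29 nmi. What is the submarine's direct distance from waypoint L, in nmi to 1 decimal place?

19.8 nmi

Leg 1 (343°, 21 nmi): east 21 sin 343° = -6.14, north 21 cos 343° = 20.08
Leg 2 (206°, 29 nmi): east 29 sin 206° = -12.71, north 29 cos 206° = -26.07
Net: -18.85 east, -5.98 north. Distance = √((-18.85)² + (-5.98)²) = 19.779 nmi.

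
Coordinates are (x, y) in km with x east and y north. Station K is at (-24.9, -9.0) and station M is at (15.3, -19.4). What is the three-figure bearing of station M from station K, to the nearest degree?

Δeast = 15.3 − -24.9 = 40.20; Δnorth = -19.4 − -9.0 = -10.40.
Bearing = atan2(Δeast, Δnorth) mod 360° = 104.50° ≈ 105°.

105°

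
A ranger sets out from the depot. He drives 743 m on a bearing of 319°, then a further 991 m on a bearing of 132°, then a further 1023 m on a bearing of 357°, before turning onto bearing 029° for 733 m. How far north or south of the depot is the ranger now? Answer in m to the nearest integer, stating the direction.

Leg 1 (319°, 743 m): east 743 sin 319° = -487.45, north 743 cos 319° = 560.75
Leg 2 (132°, 991 m): east 991 sin 132° = 736.46, north 991 cos 132° = -663.11
Leg 3 (357°, 1023 m): east 1023 sin 357° = -53.54, north 1023 cos 357° = 1021.60
Leg 4 (029°, 733 m): east 733 sin 29° = 355.37, north 733 cos 29° = 641.10
Net north component: 1560.34 m.

1560 m north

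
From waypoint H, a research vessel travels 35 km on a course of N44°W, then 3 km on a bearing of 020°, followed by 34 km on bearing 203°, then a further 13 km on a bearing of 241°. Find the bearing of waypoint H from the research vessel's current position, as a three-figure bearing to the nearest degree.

079°

Leg 1 (N44°W, 35 km): east 35 sin 316° = -24.31, north 35 cos 316° = 25.18
Leg 2 (020°, 3 km): east 3 sin 20° = 1.03, north 3 cos 20° = 2.82
Leg 3 (203°, 34 km): east 34 sin 203° = -13.28, north 34 cos 203° = -31.30
Leg 4 (241°, 13 km): east 13 sin 241° = -11.37, north 13 cos 241° = -6.30
Net displacement: -47.94 east, -9.60 north. Direction back to start is (47.94, 9.60): bearing = atan2(47.94, 9.60) mod 360° = 78.67° ≈ 079°.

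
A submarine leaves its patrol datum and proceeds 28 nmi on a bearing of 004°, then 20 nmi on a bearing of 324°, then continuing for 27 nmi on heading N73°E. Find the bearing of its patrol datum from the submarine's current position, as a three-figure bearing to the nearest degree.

Leg 1 (004°, 28 nmi): east 28 sin 4° = 1.95, north 28 cos 4° = 27.93
Leg 2 (324°, 20 nmi): east 20 sin 324° = -11.76, north 20 cos 324° = 16.18
Leg 3 (N73°E, 27 nmi): east 27 sin 73° = 25.82, north 27 cos 73° = 7.89
Net displacement: 16.02 east, 52.01 north. Direction back to start is (-16.02, -52.01): bearing = atan2(-16.02, -52.01) mod 360° = 197.12° ≈ 197°.

197°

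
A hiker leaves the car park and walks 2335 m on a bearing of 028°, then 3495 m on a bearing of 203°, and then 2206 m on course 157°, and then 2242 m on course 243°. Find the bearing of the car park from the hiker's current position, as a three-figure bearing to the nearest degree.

018°

Leg 1 (028°, 2335 m): east 2335 sin 28° = 1096.22, north 2335 cos 28° = 2061.68
Leg 2 (203°, 3495 m): east 3495 sin 203° = -1365.61, north 3495 cos 203° = -3217.16
Leg 3 (157°, 2206 m): east 2206 sin 157° = 861.95, north 2206 cos 157° = -2030.63
Leg 4 (243°, 2242 m): east 2242 sin 243° = -1997.64, north 2242 cos 243° = -1017.85
Net displacement: -1405.07 east, -4203.96 north. Direction back to start is (1405.07, 4203.96): bearing = atan2(1405.07, 4203.96) mod 360° = 18.48° ≈ 018°.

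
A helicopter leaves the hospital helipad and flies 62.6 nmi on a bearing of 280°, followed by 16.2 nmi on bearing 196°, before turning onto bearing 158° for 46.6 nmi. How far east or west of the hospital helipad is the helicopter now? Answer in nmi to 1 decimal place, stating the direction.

Leg 1 (280°, 62.6 nmi): east 62.6 sin 280° = -61.65, north 62.6 cos 280° = 10.87
Leg 2 (196°, 16.2 nmi): east 16.2 sin 196° = -4.47, north 16.2 cos 196° = -15.57
Leg 3 (158°, 46.6 nmi): east 46.6 sin 158° = 17.46, north 46.6 cos 158° = -43.21
Net east component: -48.66 nmi.

48.7 nmi west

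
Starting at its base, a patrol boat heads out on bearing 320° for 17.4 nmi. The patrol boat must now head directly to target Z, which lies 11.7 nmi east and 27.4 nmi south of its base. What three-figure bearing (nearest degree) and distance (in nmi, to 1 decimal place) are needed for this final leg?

Leg 1 (320°, 17.4 nmi): east 17.4 sin 320° = -11.18, north 17.4 cos 320° = 13.33
Current position: (-11.18, 13.33). Target: (11.7, -27.4). Remaining: Δeast = 22.88, Δnorth = -40.73.
Bearing = atan2(22.88, -40.73) mod 360° = 150.67°; distance = √((22.88)² + (-40.73)²) = 46.718 nmi.

151°, 46.7 nmi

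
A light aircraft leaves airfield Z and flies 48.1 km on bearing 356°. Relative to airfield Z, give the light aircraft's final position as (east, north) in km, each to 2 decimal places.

Leg 1 (356°, 48.1 km): east 48.1 sin 356° = -3.36, north 48.1 cos 356° = 47.98
Summing: -3.36 km east, 47.98 km north → (-3.36, 47.98).

(-3.36, 47.98)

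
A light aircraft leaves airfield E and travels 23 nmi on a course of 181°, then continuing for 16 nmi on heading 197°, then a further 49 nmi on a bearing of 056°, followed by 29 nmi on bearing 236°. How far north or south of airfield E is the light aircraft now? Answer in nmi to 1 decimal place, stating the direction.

Leg 1 (181°, 23 nmi): east 23 sin 181° = -0.40, north 23 cos 181° = -23.00
Leg 2 (197°, 16 nmi): east 16 sin 197° = -4.68, north 16 cos 197° = -15.30
Leg 3 (056°, 49 nmi): east 49 sin 56° = 40.62, north 49 cos 56° = 27.40
Leg 4 (236°, 29 nmi): east 29 sin 236° = -24.04, north 29 cos 236° = -16.22
Net north component: -27.11 nmi.

27.1 nmi south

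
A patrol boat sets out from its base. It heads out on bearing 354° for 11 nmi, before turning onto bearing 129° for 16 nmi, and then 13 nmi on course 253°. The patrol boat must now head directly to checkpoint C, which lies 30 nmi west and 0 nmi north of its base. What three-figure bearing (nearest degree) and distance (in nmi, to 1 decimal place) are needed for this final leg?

Leg 1 (354°, 11 nmi): east 11 sin 354° = -1.15, north 11 cos 354° = 10.94
Leg 2 (129°, 16 nmi): east 16 sin 129° = 12.43, north 16 cos 129° = -10.07
Leg 3 (253°, 13 nmi): east 13 sin 253° = -12.43, north 13 cos 253° = -3.80
Current position: (-1.15, -2.93). Target: (-30, 0). Remaining: Δeast = -28.85, Δnorth = 2.93.
Bearing = atan2(-28.85, 2.93) mod 360° = 275.80°; distance = √((-28.85)² + (2.93)²) = 29.001 nmi.

276°, 29.0 nmi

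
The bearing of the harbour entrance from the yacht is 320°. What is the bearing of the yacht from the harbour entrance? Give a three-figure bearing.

140°

Back-bearing = 320° − 180° = 140°.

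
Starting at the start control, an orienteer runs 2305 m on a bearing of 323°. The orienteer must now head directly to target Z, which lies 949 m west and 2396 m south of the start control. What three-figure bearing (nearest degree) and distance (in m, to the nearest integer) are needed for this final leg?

174°, 4259 m

Leg 1 (323°, 2305 m): east 2305 sin 323° = -1387.18, north 2305 cos 323° = 1840.85
Current position: (-1387.18, 1840.85). Target: (-949, -2396). Remaining: Δeast = 438.18, Δnorth = -4236.85.
Bearing = atan2(438.18, -4236.85) mod 360° = 174.10°; distance = √((438.18)² + (-4236.85)²) = 4259.453 m.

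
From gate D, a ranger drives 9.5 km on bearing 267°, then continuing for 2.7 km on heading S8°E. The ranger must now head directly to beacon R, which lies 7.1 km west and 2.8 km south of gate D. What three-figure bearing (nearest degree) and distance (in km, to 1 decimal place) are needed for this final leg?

080°, 2.0 km

Leg 1 (267°, 9.5 km): east 9.5 sin 267° = -9.49, north 9.5 cos 267° = -0.50
Leg 2 (S8°E, 2.7 km): east 2.7 sin 172° = 0.38, north 2.7 cos 172° = -2.67
Current position: (-9.11, -3.17). Target: (-7.1, -2.8). Remaining: Δeast = 2.01, Δnorth = 0.37.
Bearing = atan2(2.01, 0.37) mod 360° = 79.55°; distance = √((2.01)² + (0.37)²) = 2.045 km.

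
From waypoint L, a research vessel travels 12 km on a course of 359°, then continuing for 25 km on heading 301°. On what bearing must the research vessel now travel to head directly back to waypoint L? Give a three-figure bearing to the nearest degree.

139°

Leg 1 (359°, 12 km): east 12 sin 359° = -0.21, north 12 cos 359° = 12.00
Leg 2 (301°, 25 km): east 25 sin 301° = -21.43, north 25 cos 301° = 12.88
Net displacement: -21.64 east, 24.87 north. Direction back to start is (21.64, -24.87): bearing = atan2(21.64, -24.87) mod 360° = 138.98° ≈ 139°.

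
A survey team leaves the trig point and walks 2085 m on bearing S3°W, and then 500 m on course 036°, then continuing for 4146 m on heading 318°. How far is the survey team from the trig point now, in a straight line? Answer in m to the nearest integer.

Leg 1 (S3°W, 2085 m): east 2085 sin 183° = -109.12, north 2085 cos 183° = -2082.14
Leg 2 (036°, 500 m): east 500 sin 36° = 293.89, north 500 cos 36° = 404.51
Leg 3 (318°, 4146 m): east 4146 sin 318° = -2774.22, north 4146 cos 318° = 3081.08
Net: -2589.44 east, 1403.44 north. Distance = √((-2589.44)² + (1403.44)²) = 2945.314 m.

2945 m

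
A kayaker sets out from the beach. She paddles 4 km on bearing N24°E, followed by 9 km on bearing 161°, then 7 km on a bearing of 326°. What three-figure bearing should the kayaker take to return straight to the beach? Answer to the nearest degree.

214°

Leg 1 (N24°E, 4 km): east 4 sin 24° = 1.63, north 4 cos 24° = 3.65
Leg 2 (161°, 9 km): east 9 sin 161° = 2.93, north 9 cos 161° = -8.51
Leg 3 (326°, 7 km): east 7 sin 326° = -3.91, north 7 cos 326° = 5.80
Net displacement: 0.64 east, 0.95 north. Direction back to start is (-0.64, -0.95): bearing = atan2(-0.64, -0.95) mod 360° = 214.14° ≈ 214°.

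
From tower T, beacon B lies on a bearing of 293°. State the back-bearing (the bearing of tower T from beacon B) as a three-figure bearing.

113°

Back-bearing = 293° − 180° = 113°.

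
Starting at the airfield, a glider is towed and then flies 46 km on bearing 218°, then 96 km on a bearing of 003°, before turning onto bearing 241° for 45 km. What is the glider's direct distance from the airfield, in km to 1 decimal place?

73.2 km

Leg 1 (218°, 46 km): east 46 sin 218° = -28.32, north 46 cos 218° = -36.25
Leg 2 (003°, 96 km): east 96 sin 3° = 5.02, north 96 cos 3° = 95.87
Leg 3 (241°, 45 km): east 45 sin 241° = -39.36, north 45 cos 241° = -21.82
Net: -62.65 east, 37.80 north. Distance = √((-62.65)² + (37.80)²) = 73.175 km.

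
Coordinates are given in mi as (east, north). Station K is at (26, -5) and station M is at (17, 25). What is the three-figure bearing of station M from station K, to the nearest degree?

Δeast = 17 − 26 = -9.00; Δnorth = 25 − -5 = 30.00.
Bearing = atan2(Δeast, Δnorth) mod 360° = 343.30° ≈ 343°.

343°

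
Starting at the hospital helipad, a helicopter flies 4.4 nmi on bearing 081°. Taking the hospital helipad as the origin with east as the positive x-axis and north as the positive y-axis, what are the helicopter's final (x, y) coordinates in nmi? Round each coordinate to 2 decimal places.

Leg 1 (081°, 4.4 nmi): east 4.4 sin 81° = 4.35, north 4.4 cos 81° = 0.69
Summing: 4.35 nmi east, 0.69 nmi north → (4.35, 0.69).

(4.35, 0.69)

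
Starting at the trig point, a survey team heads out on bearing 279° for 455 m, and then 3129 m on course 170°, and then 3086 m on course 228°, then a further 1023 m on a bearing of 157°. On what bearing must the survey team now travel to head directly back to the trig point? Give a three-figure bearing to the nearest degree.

017°

Leg 1 (279°, 455 m): east 455 sin 279° = -449.40, north 455 cos 279° = 71.18
Leg 2 (170°, 3129 m): east 3129 sin 170° = 543.35, north 3129 cos 170° = -3081.46
Leg 3 (228°, 3086 m): east 3086 sin 228° = -2293.34, north 3086 cos 228° = -2064.94
Leg 4 (157°, 1023 m): east 1023 sin 157° = 399.72, north 1023 cos 157° = -941.68
Net displacement: -1799.68 east, -6016.90 north. Direction back to start is (1799.68, 6016.90): bearing = atan2(1799.68, 6016.90) mod 360° = 16.65° ≈ 017°.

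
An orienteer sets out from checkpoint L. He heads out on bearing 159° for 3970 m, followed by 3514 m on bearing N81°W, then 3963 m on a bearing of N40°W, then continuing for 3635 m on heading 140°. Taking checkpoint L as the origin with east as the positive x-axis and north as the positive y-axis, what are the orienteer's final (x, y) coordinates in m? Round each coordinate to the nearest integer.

Leg 1 (159°, 3970 m): east 3970 sin 159° = 1422.72, north 3970 cos 159° = -3706.31
Leg 2 (N81°W, 3514 m): east 3514 sin 279° = -3470.74, north 3514 cos 279° = 549.71
Leg 3 (N40°W, 3963 m): east 3963 sin 320° = -2547.37, north 3963 cos 320° = 3035.83
Leg 4 (140°, 3635 m): east 3635 sin 140° = 2336.53, north 3635 cos 140° = -2784.57
Summing: -2258.85 m east, -2905.34 m north → (-2259, -2905).

(-2259, -2905)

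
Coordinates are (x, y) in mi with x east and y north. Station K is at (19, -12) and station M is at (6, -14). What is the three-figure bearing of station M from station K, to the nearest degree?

Δeast = 6 − 19 = -13.00; Δnorth = -14 − -12 = -2.00.
Bearing = atan2(Δeast, Δnorth) mod 360° = 261.25° ≈ 261°.

261°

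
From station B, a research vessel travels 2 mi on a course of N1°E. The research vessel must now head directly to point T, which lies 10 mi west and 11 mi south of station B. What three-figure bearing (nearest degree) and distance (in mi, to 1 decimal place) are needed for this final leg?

Leg 1 (N1°E, 2 mi): east 2 sin 1° = 0.03, north 2 cos 1° = 2.00
Current position: (0.03, 2.00). Target: (-10, -11). Remaining: Δeast = -10.03, Δnorth = -13.00.
Bearing = atan2(-10.03, -13.00) mod 360° = 217.67°; distance = √((-10.03)² + (-13.00)²) = 16.422 mi.

218°, 16.4 mi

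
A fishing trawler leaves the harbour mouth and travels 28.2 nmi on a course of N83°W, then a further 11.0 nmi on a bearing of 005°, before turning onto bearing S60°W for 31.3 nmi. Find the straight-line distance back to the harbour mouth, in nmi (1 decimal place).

54.2 nmi

Leg 1 (N83°W, 28.2 nmi): east 28.2 sin 277° = -27.99, north 28.2 cos 277° = 3.44
Leg 2 (005°, 11.0 nmi): east 11.0 sin 5° = 0.96, north 11.0 cos 5° = 10.96
Leg 3 (S60°W, 31.3 nmi): east 31.3 sin 240° = -27.11, north 31.3 cos 240° = -15.65
Net: -54.14 east, -1.26 north. Distance = √((-54.14)² + (-1.26)²) = 54.152 nmi.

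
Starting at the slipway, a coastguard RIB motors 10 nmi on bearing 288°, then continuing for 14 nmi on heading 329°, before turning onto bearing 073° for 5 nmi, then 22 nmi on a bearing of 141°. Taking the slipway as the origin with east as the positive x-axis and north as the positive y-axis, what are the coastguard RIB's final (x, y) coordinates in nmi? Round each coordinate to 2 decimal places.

(1.91, -0.54)

Leg 1 (288°, 10 nmi): east 10 sin 288° = -9.51, north 10 cos 288° = 3.09
Leg 2 (329°, 14 nmi): east 14 sin 329° = -7.21, north 14 cos 329° = 12.00
Leg 3 (073°, 5 nmi): east 5 sin 73° = 4.78, north 5 cos 73° = 1.46
Leg 4 (141°, 22 nmi): east 22 sin 141° = 13.85, north 22 cos 141° = -17.10
Summing: 1.91 nmi east, -0.54 nmi north → (1.91, -0.54).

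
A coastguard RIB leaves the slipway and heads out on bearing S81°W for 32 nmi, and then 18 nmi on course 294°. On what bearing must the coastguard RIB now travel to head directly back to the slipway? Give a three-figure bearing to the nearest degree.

093°

Leg 1 (S81°W, 32 nmi): east 32 sin 261° = -31.61, north 32 cos 261° = -5.01
Leg 2 (294°, 18 nmi): east 18 sin 294° = -16.44, north 18 cos 294° = 7.32
Net displacement: -48.05 east, 2.32 north. Direction back to start is (48.05, -2.32): bearing = atan2(48.05, -2.32) mod 360° = 92.76° ≈ 093°.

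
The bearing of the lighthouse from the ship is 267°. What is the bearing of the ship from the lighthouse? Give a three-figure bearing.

087°

Back-bearing = 267° − 180° = 087°.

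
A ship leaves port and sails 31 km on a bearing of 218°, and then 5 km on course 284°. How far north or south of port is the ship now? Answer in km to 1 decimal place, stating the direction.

23.2 km south

Leg 1 (218°, 31 km): east 31 sin 218° = -19.09, north 31 cos 218° = -24.43
Leg 2 (284°, 5 km): east 5 sin 284° = -4.85, north 5 cos 284° = 1.21
Net north component: -23.22 km.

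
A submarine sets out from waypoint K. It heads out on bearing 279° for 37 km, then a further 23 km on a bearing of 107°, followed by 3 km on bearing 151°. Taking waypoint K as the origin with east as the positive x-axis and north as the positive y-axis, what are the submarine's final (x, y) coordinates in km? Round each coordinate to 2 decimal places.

(-13.10, -3.56)

Leg 1 (279°, 37 km): east 37 sin 279° = -36.54, north 37 cos 279° = 5.79
Leg 2 (107°, 23 km): east 23 sin 107° = 22.00, north 23 cos 107° = -6.72
Leg 3 (151°, 3 km): east 3 sin 151° = 1.45, north 3 cos 151° = -2.62
Summing: -13.10 km east, -3.56 km north → (-13.10, -3.56).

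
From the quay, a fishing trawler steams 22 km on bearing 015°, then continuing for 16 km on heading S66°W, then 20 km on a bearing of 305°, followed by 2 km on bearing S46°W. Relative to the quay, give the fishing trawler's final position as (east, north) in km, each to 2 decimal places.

(-26.74, 24.82)

Leg 1 (015°, 22 km): east 22 sin 15° = 5.69, north 22 cos 15° = 21.25
Leg 2 (S66°W, 16 km): east 16 sin 246° = -14.62, north 16 cos 246° = -6.51
Leg 3 (305°, 20 km): east 20 sin 305° = -16.38, north 20 cos 305° = 11.47
Leg 4 (S46°W, 2 km): east 2 sin 226° = -1.44, north 2 cos 226° = -1.39
Summing: -26.74 km east, 24.82 km north → (-26.74, 24.82).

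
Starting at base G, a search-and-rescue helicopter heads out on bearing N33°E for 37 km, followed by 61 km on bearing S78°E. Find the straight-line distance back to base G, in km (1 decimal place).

81.9 km

Leg 1 (N33°E, 37 km): east 37 sin 33° = 20.15, north 37 cos 33° = 31.03
Leg 2 (S78°E, 61 km): east 61 sin 102° = 59.67, north 61 cos 102° = -12.68
Net: 79.82 east, 18.35 north. Distance = √((79.82)² + (18.35)²) = 81.900 km.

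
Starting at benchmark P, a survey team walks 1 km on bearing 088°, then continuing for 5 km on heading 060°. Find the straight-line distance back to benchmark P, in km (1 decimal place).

5.9 km

Leg 1 (088°, 1 km): east 1 sin 88° = 1.00, north 1 cos 88° = 0.03
Leg 2 (060°, 5 km): east 5 sin 60° = 4.33, north 5 cos 60° = 2.50
Net: 5.33 east, 2.53 north. Distance = √((5.33)² + (2.53)²) = 5.902 km.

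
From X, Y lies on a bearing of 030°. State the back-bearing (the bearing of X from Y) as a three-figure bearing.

Back-bearing = 030° + 180° = 210°.

210°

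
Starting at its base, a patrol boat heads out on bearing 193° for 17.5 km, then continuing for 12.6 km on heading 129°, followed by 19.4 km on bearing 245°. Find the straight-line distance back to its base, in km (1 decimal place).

Leg 1 (193°, 17.5 km): east 17.5 sin 193° = -3.94, north 17.5 cos 193° = -17.05
Leg 2 (129°, 12.6 km): east 12.6 sin 129° = 9.79, north 12.6 cos 129° = -7.93
Leg 3 (245°, 19.4 km): east 19.4 sin 245° = -17.58, north 19.4 cos 245° = -8.20
Net: -11.73 east, -33.18 north. Distance = √((-11.73)² + (-33.18)²) = 35.191 km.

35.2 km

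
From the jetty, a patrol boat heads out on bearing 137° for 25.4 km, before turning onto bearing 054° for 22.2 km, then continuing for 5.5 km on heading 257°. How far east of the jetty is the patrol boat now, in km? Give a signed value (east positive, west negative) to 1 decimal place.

Leg 1 (137°, 25.4 km): east 25.4 sin 137° = 17.32, north 25.4 cos 137° = -18.58
Leg 2 (054°, 22.2 km): east 22.2 sin 54° = 17.96, north 22.2 cos 54° = 13.05
Leg 3 (257°, 5.5 km): east 5.5 sin 257° = -5.36, north 5.5 cos 257° = -1.24
Net east component: 29.92 km.

29.9 km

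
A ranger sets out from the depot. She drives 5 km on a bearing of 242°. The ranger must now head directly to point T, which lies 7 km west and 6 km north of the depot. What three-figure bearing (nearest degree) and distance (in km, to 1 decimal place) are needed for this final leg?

343°, 8.7 km

Leg 1 (242°, 5 km): east 5 sin 242° = -4.41, north 5 cos 242° = -2.35
Current position: (-4.41, -2.35). Target: (-7, 6). Remaining: Δeast = -2.59, Δnorth = 8.35.
Bearing = atan2(-2.59, 8.35) mod 360° = 342.79°; distance = √((-2.59)² + (8.35)²) = 8.739 km.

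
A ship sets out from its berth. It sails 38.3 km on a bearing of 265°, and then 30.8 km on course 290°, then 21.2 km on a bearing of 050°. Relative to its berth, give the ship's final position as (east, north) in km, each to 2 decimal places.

Leg 1 (265°, 38.3 km): east 38.3 sin 265° = -38.15, north 38.3 cos 265° = -3.34
Leg 2 (290°, 30.8 km): east 30.8 sin 290° = -28.94, north 30.8 cos 290° = 10.53
Leg 3 (050°, 21.2 km): east 21.2 sin 50° = 16.24, north 21.2 cos 50° = 13.63
Summing: -50.86 km east, 20.82 km north → (-50.86, 20.82).

(-50.86, 20.82)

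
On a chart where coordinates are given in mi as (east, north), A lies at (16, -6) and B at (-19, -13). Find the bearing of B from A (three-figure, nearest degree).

259°

Δeast = -19 − 16 = -35.00; Δnorth = -13 − -6 = -7.00.
Bearing = atan2(Δeast, Δnorth) mod 360° = 258.69° ≈ 259°.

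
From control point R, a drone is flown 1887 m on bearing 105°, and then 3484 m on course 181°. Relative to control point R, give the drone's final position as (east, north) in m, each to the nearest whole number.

Leg 1 (105°, 1887 m): east 1887 sin 105° = 1822.70, north 1887 cos 105° = -488.39
Leg 2 (181°, 3484 m): east 3484 sin 181° = -60.80, north 3484 cos 181° = -3483.47
Summing: 1761.90 m east, -3971.86 m north → (1762, -3972).

(1762, -3972)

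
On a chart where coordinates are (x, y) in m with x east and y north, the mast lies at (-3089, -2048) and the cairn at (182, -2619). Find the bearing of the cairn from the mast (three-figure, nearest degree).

Δeast = 182 − -3089 = 3271.00; Δnorth = -2619 − -2048 = -571.00.
Bearing = atan2(Δeast, Δnorth) mod 360° = 99.90° ≈ 100°.

100°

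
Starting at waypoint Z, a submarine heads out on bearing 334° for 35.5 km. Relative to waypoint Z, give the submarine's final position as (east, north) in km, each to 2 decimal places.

(-15.56, 31.91)

Leg 1 (334°, 35.5 km): east 35.5 sin 334° = -15.56, north 35.5 cos 334° = 31.91
Summing: -15.56 km east, 31.91 km north → (-15.56, 31.91).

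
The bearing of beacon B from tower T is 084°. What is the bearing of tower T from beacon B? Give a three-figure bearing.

264°

Back-bearing = 084° + 180° = 264°.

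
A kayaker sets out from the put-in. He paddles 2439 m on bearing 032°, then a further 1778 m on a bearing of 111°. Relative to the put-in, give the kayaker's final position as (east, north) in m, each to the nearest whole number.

(2952, 1431)

Leg 1 (032°, 2439 m): east 2439 sin 32° = 1292.47, north 2439 cos 32° = 2068.39
Leg 2 (111°, 1778 m): east 1778 sin 111° = 1659.91, north 1778 cos 111° = -637.18
Summing: 2952.38 m east, 1431.21 m north → (2952, 1431).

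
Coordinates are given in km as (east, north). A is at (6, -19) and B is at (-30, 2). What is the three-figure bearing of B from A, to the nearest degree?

300°

Δeast = -30 − 6 = -36.00; Δnorth = 2 − -19 = 21.00.
Bearing = atan2(Δeast, Δnorth) mod 360° = 300.26° ≈ 300°.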